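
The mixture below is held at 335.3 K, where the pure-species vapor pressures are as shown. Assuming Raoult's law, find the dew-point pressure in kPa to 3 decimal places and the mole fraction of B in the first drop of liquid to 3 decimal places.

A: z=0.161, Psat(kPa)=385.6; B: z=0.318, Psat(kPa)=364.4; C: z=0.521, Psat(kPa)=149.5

At the dew point ψ → 1, so Σzᵢ/Kᵢ = 1 with Kᵢ = Pᵢˢᵃᵗ/P ⇒ 1/P = Σzᵢ/Pᵢˢᵃᵗ.
1/P = 0.161/385.6 + 0.318/364.4 + 0.521/149.5 = 0.004775 ⇒ P = 209.418 kPa
xᵢ = zᵢP/Pᵢˢᵃᵗ ⇒ x_B = 0.318·209.418/364.4 = 0.183

Pdew = 209.418 kPa, x_B = 0.183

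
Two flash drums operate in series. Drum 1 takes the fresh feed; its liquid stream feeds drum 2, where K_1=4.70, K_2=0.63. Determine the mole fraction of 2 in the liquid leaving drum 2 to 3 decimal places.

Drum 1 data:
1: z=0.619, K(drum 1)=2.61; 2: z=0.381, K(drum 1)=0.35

Drum 1:
Let ψ₁ = V/F and solve Σ zᵢ(Kᵢ−1)/(1+ψ₁(Kᵢ−1)) = 0.
g(0) = ΣzᵢKᵢ − 1 = 0.749 and g(1) = 1 − Σzᵢ/Kᵢ = -0.326, so a root lies in (0, 1).
Binary case is linear: z₁(K₁−1)(1+ψ₁(K₂−1)) + z₂(K₂−1)(1+ψ₁(K₁−1)) = 0
⇒ ψ₁ = [z₁(K₁−1)+z₂(K₂−1)] / [−(K₁−1)(K₂−1)] = 0.7489/1.0465 = 0.716
Drum-1 compositions:
  1: x = 0.288, y = 0.751
  2: x = 0.712, y = 0.249
Drum-2 feed = drum-1 liquid: z₂ = (0.2876, 0.7124).
Drum 2:
Let ψ₂ = V/F and solve Σ zᵢ(Kᵢ−1)/(1+ψ₂(Kᵢ−1)) = 0.
Feasibility: ΣzᵢKᵢ = 1.801, Σzᵢ/Kᵢ = 1.192 — both > 1, two phases present.
Binary case is linear: z₁(K₁−1)(1+ψ₂(K₂−1)) + z₂(K₂−1)(1+ψ₂(K₁−1)) = 0
⇒ ψ₂ = [z₁(K₁−1)+z₂(K₂−1)] / [−(K₁−1)(K₂−1)] = 0.8006/1.3690 = 0.585
  1: x = 0.091, y = 0.427
  2: x = 0.909, y = 0.573

x_2 (drum 2) = 0.909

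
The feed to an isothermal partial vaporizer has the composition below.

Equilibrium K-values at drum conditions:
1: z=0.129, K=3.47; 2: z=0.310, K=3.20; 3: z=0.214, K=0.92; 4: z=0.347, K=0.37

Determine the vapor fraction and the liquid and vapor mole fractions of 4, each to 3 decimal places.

ψ = 0.669, x_4 = 0.600, y_4 = 0.222

Material balance + equilibrium reduce to Σ zᵢ(Kᵢ−1)/(1+ψ(Kᵢ−1)) = 0.
Check two-phase: ΣzᵢKᵢ = 1.765 > 1 and Σzᵢ/Kᵢ = 1.304 > 1, so g(0) = 0.765 > 0 and g(1) = -0.304 < 0.
Iterate (Newton) starting at ψ = 0.63:
  ψ = 0.630: g = 0.0300, g' = -0.764 → ψ = 0.669
Converged at ψ = 0.669.
Compositions from xᵢ = zᵢ/(1+ψ(Kᵢ−1)), yᵢ = Kᵢxᵢ:
  1: x = 0.049, y = 0.169
  2: x = 0.125, y = 0.401
  3: x = 0.226, y = 0.208
  4: x = 0.600, y = 0.222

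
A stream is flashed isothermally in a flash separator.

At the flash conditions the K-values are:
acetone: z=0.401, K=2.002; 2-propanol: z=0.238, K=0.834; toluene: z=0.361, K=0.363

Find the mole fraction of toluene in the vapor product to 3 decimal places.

y_toluene = 0.158

Newton iteration, β⁰ = 0.5:
  β = 0.500: g = -0.1128, g' = -0.502 → β = 0.275
  β = 0.275: g = -0.0053, g' = -0.470 → β = 0.264
Converged at β = 0.264.
Compositions from xᵢ = zᵢ/(1+β(Kᵢ−1)), yᵢ = Kᵢxᵢ:
  acetone: x = 0.317, y = 0.635
  2-propanol: x = 0.249, y = 0.208
  toluene: x = 0.434, y = 0.158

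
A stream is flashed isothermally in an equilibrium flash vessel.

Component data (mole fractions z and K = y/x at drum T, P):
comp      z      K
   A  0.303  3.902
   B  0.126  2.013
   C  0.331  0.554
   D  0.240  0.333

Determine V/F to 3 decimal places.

V/F = 0.516

Rachford–Rice: g(V/F) = Σ zᵢ(Kᵢ−1)/(1+V/F(Kᵢ−1)) = 0.
Feasibility: ΣzᵢKᵢ = 1.699, Σzᵢ/Kᵢ = 1.458 — both > 1, two phases present.
Newton iteration, V/F⁰ = 0.56:
  V/F = 0.560: g = -0.0359, g' = -0.812 → V/F = 0.516
Converged at V/F = 0.516.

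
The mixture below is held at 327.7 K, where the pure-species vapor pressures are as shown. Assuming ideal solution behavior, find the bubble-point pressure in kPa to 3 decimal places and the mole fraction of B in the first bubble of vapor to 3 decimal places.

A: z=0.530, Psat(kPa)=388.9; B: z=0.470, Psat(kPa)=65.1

At the bubble point ψ → 0, so ΣzᵢKᵢ = 1 with Kᵢ = Pᵢˢᵃᵗ/P ⇒ P = ΣzᵢPᵢˢᵃᵗ.
P = 0.530·388.9 + 0.470·65.1 = 236.714 kPa
yᵢ = zᵢPᵢˢᵃᵗ/P ⇒ y_B = 0.470·65.1/236.714 = 0.129

Pbub = 236.714 kPa, y_B = 0.129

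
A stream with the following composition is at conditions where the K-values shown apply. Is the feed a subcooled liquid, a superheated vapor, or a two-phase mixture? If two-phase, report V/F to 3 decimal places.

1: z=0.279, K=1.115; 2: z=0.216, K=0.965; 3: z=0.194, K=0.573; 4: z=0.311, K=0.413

subcooled liquid

ΣzᵢKᵢ = 0.759; Σzᵢ/Kᵢ = 1.566.
Since ΣzᵢKᵢ < 1 the mixture is below its bubble point — single liquid phase.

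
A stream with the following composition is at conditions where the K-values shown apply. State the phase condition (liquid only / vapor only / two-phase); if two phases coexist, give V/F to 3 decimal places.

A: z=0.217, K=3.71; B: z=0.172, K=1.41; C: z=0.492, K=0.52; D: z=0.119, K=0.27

ΣzᵢKᵢ = 1.336; Σzᵢ/Kᵢ = 1.567.
Both exceed 1, so a two-phase solution exists.
Rachford–Rice: g(ψ) = Σ zᵢ(Kᵢ−1)/(1+ψ(Kᵢ−1)) = 0.
Newton iteration, ψ⁰ = 0.5:
  ψ = 0.500: g = -0.1393, g' = -0.661 → ψ = 0.289
  ψ = 0.289: g = 0.0084, g' = -0.779 → ψ = 0.300
Converged at ψ = 0.300.

two-phase, V/F = 0.300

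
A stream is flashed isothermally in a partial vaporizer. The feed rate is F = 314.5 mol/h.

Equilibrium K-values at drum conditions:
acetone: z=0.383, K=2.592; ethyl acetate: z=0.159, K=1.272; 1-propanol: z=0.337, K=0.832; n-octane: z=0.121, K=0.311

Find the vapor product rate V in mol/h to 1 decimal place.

Newton iteration, β⁰ = 0.5:
  β = 0.500: g = 0.1886, g' = -0.455 → β = 0.914
  β = 0.914: g = -0.0093, g' = -0.601 → β = 0.899
Converged at β = 0.899.
Then V = β·F = 0.8987·314.5 = 282.6 mol/h and L = F − V = 31.9 mol/h.

V = 282.6 mol/h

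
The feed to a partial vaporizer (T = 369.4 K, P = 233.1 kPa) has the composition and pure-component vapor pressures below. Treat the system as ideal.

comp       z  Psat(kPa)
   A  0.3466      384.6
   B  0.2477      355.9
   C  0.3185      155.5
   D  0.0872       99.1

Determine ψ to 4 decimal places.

Raoult's law: Kᵢ = Pᵢˢᵃᵗ/P = Pᵢˢᵃᵗ/233.1.
  K_A = 384.6/233.1 = 1.649936, K_B = 355.9/233.1 = 1.526813, K_C = 155.5/233.1 = 0.667096, K_D = 99.1/233.1 = 0.425139
Let ψ = V/F and solve Σ zᵢ(Kᵢ−1)/(1+ψ(Kᵢ−1)) = 0.
Feasibility: ΣzᵢKᵢ = 1.1996, Σzᵢ/Kᵢ = 1.0549 — both > 1, two phases present.
Newton–Raphson from ψ = 0.49:
  ψ = 0.4900: g = 0.07809, g' = -0.2339 → ψ = 0.8239
  ψ = 0.8239: g = -0.00362, g' = -0.2665 → ψ = 0.8103
  ψ = 0.8103: g = -0.00002, g' = -0.2638 → ψ = 0.8102
Converged at ψ = 0.8102.

ψ = 0.8102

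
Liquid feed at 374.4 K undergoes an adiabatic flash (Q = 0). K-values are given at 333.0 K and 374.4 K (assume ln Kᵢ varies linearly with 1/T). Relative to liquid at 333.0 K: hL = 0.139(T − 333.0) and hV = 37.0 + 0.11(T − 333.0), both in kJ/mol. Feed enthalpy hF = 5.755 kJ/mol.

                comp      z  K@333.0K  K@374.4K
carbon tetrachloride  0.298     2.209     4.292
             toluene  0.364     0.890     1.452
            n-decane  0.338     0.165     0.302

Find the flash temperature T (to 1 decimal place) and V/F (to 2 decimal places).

Adiabatic flash: solve Rachford–Rice at each trial T, then check hF = ψ·hV(T) + (1−ψ)·hL(T).
  T = 333.0 K: K = (2.209, 0.890, 0.165), RR gives ψ = 0.058, H_out = 2.134 kJ/mol
  T = 374.4 K: K = (4.292, 1.452, 0.302), RR gives ψ = 0.658, H_out = 29.324 kJ/mol
  T = 353.7 K: K = (3.140, 1.153, 0.227), RR gives ψ = 0.422, H_out = 18.230 kJ/mol
  T = 343.4 K: K = (2.650, 1.018, 0.195), RR gives ψ = 0.268, H_out = 11.291 kJ/mol
  T = 338.2 K: K = (2.423, 0.953, 0.179), RR gives ψ = 0.172, H_out = 7.079 kJ/mol
  T = 335.6 K: K = (2.314, 0.921, 0.172), RR gives ψ = 0.118, H_out = 4.715 kJ/mol
  T = 336.9 K: K = (2.368, 0.937, 0.176), RR gives ψ = 0.146, H_out = 5.922 kJ/mol
Linear interpolation between T = 335.6 (H_out = 4.715) and T = 336.9 (H_out = 5.922) on hF = 5.755 gives T ≈ 336.7 K, at which ψ = 0.14.

T = 336.7 K, V/F = 0.14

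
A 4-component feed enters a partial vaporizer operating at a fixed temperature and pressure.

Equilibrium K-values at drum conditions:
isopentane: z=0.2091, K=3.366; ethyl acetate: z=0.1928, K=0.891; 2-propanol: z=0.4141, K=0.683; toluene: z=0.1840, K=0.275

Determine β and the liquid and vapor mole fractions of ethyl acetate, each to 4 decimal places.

β = 0.2258, x_ethyl acetate = 0.1977, y_ethyl acetate = 0.1761

Rachford–Rice: g(β) = Σ zᵢ(Kᵢ−1)/(1+β(Kᵢ−1)) = 0.
Feasibility: ΣzᵢKᵢ = 1.2090, Σzᵢ/Kᵢ = 1.5539 — both > 1, two phases present.
Newton iteration, β⁰ = 0.67:
  β = 0.6700: g = -0.25738, g' = -0.6106 → β = 0.2485
  β = 0.2485: g = -0.01525, g' = -0.6596 → β = 0.2254
  β = 0.2254: g = 0.00031, g' = -0.6868 → β = 0.2258
Converged at β = 0.2258.
Compositions from xᵢ = zᵢ/(1+β(Kᵢ−1)), yᵢ = Kᵢxᵢ:
  isopentane: x = 0.1363, y = 0.4587
  ethyl acetate: x = 0.1977, y = 0.1761
  2-propanol: x = 0.4460, y = 0.3046
  toluene: x = 0.2200, y = 0.0605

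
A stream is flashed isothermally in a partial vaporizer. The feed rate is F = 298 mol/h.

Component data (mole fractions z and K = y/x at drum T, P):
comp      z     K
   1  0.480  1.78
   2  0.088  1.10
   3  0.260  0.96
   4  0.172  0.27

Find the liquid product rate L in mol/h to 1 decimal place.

L = 99.8 mol/h

Iterate (Newton) starting at β = 0.5:
  β = 0.500: g = 0.0694, g' = -0.380 → β = 0.683
  β = 0.683: g = -0.0085, g' = -0.490 → β = 0.665
Converged at β = 0.665.
Then V = β·F = 0.6652·298 = 198.2 mol/h and L = F − V = 99.8 mol/h.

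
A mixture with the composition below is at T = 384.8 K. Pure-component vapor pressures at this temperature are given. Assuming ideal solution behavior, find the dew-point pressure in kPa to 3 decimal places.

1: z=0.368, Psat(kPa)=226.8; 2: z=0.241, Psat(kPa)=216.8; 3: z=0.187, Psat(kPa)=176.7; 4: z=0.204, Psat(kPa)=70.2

At the dew point ψ → 1, so Σzᵢ/Kᵢ = 1 with Kᵢ = Pᵢˢᵃᵗ/P ⇒ 1/P = Σzᵢ/Pᵢˢᵃᵗ.
1/P = 0.368/226.8 + 0.241/216.8 + 0.187/176.7 + 0.204/70.2 = 0.006698 ⇒ P = 149.288 kPa

Pdew = 149.288 kPa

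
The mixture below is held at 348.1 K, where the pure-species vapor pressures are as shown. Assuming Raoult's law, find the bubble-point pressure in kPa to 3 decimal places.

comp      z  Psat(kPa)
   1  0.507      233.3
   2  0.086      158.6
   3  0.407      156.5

At the bubble point ψ → 0, so ΣzᵢKᵢ = 1 with Kᵢ = Pᵢˢᵃᵗ/P ⇒ P = ΣzᵢPᵢˢᵃᵗ.
P = 0.507·233.3 + 0.086·158.6 + 0.407·156.5 = 195.618 kPa

Pbub = 195.618 kPa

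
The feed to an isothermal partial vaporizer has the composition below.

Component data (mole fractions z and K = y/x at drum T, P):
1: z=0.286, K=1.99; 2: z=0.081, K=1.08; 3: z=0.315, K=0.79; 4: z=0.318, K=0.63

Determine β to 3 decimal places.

Let β = V/F and solve Σ zᵢ(Kᵢ−1)/(1+β(Kᵢ−1)) = 0.
Check two-phase: ΣzᵢKᵢ = 1.106 > 1 and Σzᵢ/Kᵢ = 1.122 > 1, so g(0) = 0.106 > 0 and g(1) = -0.122 < 0.
Newton–Raphson from β = 0.5:
  β = 0.500: g = -0.0227, g' = -0.209 → β = 0.391
  β = 0.391: g = 0.0007, g' = -0.222 → β = 0.395
Converged at β = 0.395.

β = 0.395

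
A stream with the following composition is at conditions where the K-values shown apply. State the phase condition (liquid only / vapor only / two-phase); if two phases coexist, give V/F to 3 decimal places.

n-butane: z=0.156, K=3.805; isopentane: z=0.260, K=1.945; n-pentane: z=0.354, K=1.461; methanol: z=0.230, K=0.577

vapor only

ΣzᵢKᵢ = 1.749; Σzᵢ/Kᵢ = 0.816.
Since Σzᵢ/Kᵢ < 1 the mixture is above its dew point — single vapor phase.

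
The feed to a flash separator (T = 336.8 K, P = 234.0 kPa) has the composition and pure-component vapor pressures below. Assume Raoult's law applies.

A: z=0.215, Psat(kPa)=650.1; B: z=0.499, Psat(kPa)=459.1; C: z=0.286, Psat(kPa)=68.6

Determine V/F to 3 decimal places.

V/F = 0.763

Raoult's law: Kᵢ = Pᵢˢᵃᵗ/P = Pᵢˢᵃᵗ/234.0.
  K_A = 650.1/234.0 = 2.77821, K_B = 459.1/234.0 = 1.96197, K_C = 68.6/234.0 = 0.29316
Material balance + equilibrium reduce to Σ zᵢ(Kᵢ−1)/(1+V/F(Kᵢ−1)) = 0.
g(0) = ΣzᵢKᵢ − 1 = 0.660 and g(1) = 1 − Σzᵢ/Kᵢ = -0.307, so a root lies in (0, 1).
Newton–Raphson from V/F = 0.5:
  V/F = 0.500: g = 0.2138, g' = -0.743 → V/F = 0.788
  V/F = 0.788: g = -0.0239, g' = -0.995 → V/F = 0.764
  V/F = 0.764: g = -0.0005, g' = -0.951 → V/F = 0.763
Converged at V/F = 0.763.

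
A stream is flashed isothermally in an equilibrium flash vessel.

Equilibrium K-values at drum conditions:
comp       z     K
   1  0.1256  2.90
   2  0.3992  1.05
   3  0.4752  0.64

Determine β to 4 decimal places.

Material balance + equilibrium reduce to Σ zᵢ(Kᵢ−1)/(1+β(Kᵢ−1)) = 0.
Feasibility: ΣzᵢKᵢ = 1.0875, Σzᵢ/Kᵢ = 1.1660 — both > 1, two phases present.
Newton–Raphson from β = 0.66:
  β = 0.6600: g = -0.09919, g' = -0.1961 → β = 0.1543
  β = 0.1543: g = 0.02322, g' = -0.3412 → β = 0.2223
  β = 0.2223: g = 0.00155, g' = -0.2978 → β = 0.2275
  β = 0.2275: g = 0.00001, g' = -0.2950 → β = 0.2276
Converged at β = 0.2276.

β = 0.2276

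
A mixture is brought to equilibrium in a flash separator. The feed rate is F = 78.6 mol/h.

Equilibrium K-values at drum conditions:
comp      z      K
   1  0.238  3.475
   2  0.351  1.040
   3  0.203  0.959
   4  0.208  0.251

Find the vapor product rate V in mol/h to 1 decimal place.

Let ψ = V/F and solve Σ zᵢ(Kᵢ−1)/(1+ψ(Kᵢ−1)) = 0.
Check two-phase: ΣzᵢKᵢ = 1.439 > 1 and Σzᵢ/Kᵢ = 1.446 > 1, so g(0) = 0.439 > 0 and g(1) = -0.446 < 0.
Iterate (Newton) starting at ψ = 0.5:
  ψ = 0.500: g = 0.0195, g' = -0.590 → ψ = 0.533
Converged at ψ = 0.533.
Then V = ψ·F = 0.5329·78.6 = 41.9 mol/h and L = F − V = 36.7 mol/h.

V = 41.9 mol/h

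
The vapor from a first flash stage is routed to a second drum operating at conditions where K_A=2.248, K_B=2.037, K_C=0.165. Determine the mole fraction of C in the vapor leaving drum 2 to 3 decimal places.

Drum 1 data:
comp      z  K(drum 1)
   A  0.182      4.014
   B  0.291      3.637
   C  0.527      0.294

y_C (drum 2) = 0.094

Drum 1:
Material balance + equilibrium reduce to Σ zᵢ(Kᵢ−1)/(1+ψ₁(Kᵢ−1)) = 0.
Check two-phase: ΣzᵢKᵢ = 1.944 > 1 and Σzᵢ/Kᵢ = 1.918 > 1, so g(0) = 0.944 > 0 and g(1) = -0.918 < 0.
Newton iteration, ψ₁⁰ = 0.66:
  ψ₁ = 0.660: g = -0.2332, g' = -1.376 → ψ₁ = 0.490
  ψ₁ = 0.490: g = -0.0132, g' = -1.269 → ψ₁ = 0.480
Converged at ψ₁ = 0.480.
Drum-1 compositions:
  A: x = 0.074, y = 0.299
  B: x = 0.128, y = 0.467
  C: x = 0.797, y = 0.234
Drum-2 feed = drum-1 vapor: z₂ = (0.2986, 0.4671, 0.2344).
Drum 2:
Material balance + equilibrium reduce to Σ zᵢ(Kᵢ−1)/(1+ψ₂(Kᵢ−1)) = 0.
Feasibility: ΣzᵢKᵢ = 1.661, Σzᵢ/Kᵢ = 1.783 — both > 1, two phases present.
Newton–Raphson from ψ₂ = 0.46:
  ψ₂ = 0.460: g = 0.2469, g' = -0.849 → ψ₂ = 0.751
  ψ₂ = 0.751: g = -0.0600, g' = -1.457 → ψ₂ = 0.710
  ψ₂ = 0.710: g = -0.0038, g' = -1.282 → ψ₂ = 0.707
Converged at ψ₂ = 0.707.
  A: x = 0.159, y = 0.357
  B: x = 0.270, y = 0.549
  C: x = 0.572, y = 0.094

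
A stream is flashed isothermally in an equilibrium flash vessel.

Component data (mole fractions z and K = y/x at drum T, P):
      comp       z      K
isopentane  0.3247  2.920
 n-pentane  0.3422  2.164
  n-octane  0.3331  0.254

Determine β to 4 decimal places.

Material balance + equilibrium reduce to Σ zᵢ(Kᵢ−1)/(1+β(Kᵢ−1)) = 0.
g(0) = ΣzᵢKᵢ − 1 = 0.7733 and g(1) = 1 − Σzᵢ/Kᵢ = -0.5807, so a root lies in (0, 1).
Newton–Raphson from β = 0.5:
  β = 0.5000: g = 0.17354, g' = -0.9684 → β = 0.6792
  β = 0.6792: g = -0.01069, g' = -1.1318 → β = 0.6698
  β = 0.6698: g = -0.00008, g' = -1.1159 → β = 0.6697
Converged at β = 0.6697.

β = 0.6697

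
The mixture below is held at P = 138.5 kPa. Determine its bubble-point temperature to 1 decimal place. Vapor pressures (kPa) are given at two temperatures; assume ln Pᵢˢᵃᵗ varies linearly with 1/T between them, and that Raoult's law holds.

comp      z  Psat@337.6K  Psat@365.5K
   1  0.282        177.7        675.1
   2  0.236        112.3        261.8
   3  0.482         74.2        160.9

T = 342.8 K

Bubble-point temperature: ΣzᵢPᵢˢᵃᵗ(T) = P. Interpolate ln Pᵢˢᵃᵗ = aᵢ + bᵢ/T.
  T = 337.6 K: ΣzᵢPᵢˢᵃᵗ = 112.38 kPa
  T = 365.5 K: ΣzᵢPᵢˢᵃᵗ = 329.72 kPa
  T = 351.6 K: ΣzᵢPᵢˢᵃᵗ = 195.30 kPa
  T = 344.6 K: ΣzᵢPᵢˢᵃᵗ = 148.62 kPa
  T = 341.1 K: ΣzᵢPᵢˢᵃᵗ = 129.34 kPa
  T = 342.9 K: ΣzᵢPᵢˢᵃᵗ = 138.95 kPa
Interpolating between 341.1 K and 342.9 K gives T ≈ 342.8 K.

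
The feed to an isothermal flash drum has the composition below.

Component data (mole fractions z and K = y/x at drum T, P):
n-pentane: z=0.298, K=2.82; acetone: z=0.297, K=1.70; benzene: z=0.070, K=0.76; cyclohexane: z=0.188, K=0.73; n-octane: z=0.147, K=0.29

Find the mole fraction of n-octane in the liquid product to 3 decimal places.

Rachford–Rice: g(ψ) = Σ zᵢ(Kᵢ−1)/(1+ψ(Kᵢ−1)) = 0.
Feasibility: ΣzᵢKᵢ = 1.578, Σzᵢ/Kᵢ = 1.137 — both > 1, two phases present.
Newton–Raphson from ψ = 0.5:
  ψ = 0.500: g = 0.1984, g' = -0.552 → ψ = 0.859
  ψ = 0.859: g = -0.0136, g' = -0.724 → ψ = 0.841
  ψ = 0.841: g = -0.0003, g' = -0.697 → ψ = 0.840
Converged at ψ = 0.840.
Compositions from xᵢ = zᵢ/(1+ψ(Kᵢ−1)), yᵢ = Kᵢxᵢ:
  n-pentane: x = 0.118, y = 0.332
  acetone: x = 0.187, y = 0.318
  benzene: x = 0.088, y = 0.067
  cyclohexane: x = 0.243, y = 0.178
  n-octane: x = 0.364, y = 0.106

x_n-octane = 0.364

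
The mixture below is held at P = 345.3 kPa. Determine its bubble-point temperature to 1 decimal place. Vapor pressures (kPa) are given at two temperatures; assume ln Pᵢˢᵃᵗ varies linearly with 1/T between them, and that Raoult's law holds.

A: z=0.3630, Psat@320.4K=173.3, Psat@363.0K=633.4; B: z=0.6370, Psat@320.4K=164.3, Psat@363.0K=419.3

Bubble-point temperature: ΣzᵢPᵢˢᵃᵗ(T) = P. Interpolate ln Pᵢˢᵃᵗ = aᵢ + bᵢ/T.
  T = 320.4 K: ΣzᵢPᵢˢᵃᵗ = 167.57 kPa
  T = 363.0 K: ΣzᵢPᵢˢᵃᵗ = 497.02 kPa
  T = 341.7 K: ΣzᵢPᵢˢᵃᵗ = 297.37 kPa
  T = 352.4 K: ΣzᵢPᵢˢᵃᵗ = 387.57 kPa
  T = 347.0 K: ΣzᵢPᵢˢᵃᵗ = 339.68 kPa
  T = 349.7 K: ΣzᵢPᵢˢᵃᵗ = 363.00 kPa
Interpolating between 347.0 K and 349.7 K gives T ≈ 347.7 K.

T = 347.7 K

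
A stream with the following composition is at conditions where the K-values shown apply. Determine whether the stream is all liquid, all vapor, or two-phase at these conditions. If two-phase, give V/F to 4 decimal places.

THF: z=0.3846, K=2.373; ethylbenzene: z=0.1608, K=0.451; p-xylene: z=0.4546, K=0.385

ΣzᵢKᵢ = 1.1602; Σzᵢ/Kᵢ = 1.6994.
Both exceed 1, so a two-phase solution exists.
Rachford–Rice: g(ψ) = Σ zᵢ(Kᵢ−1)/(1+ψ(Kᵢ−1)) = 0.
Iterate (Newton) starting at ψ = 0.5:
  ψ = 0.5000: g = -0.21230, g' = -0.7055 → ψ = 0.1991
  ψ = 0.1991: g = -0.00300, g' = -0.7315 → ψ = 0.1950
Converged at ψ = 0.1950.

two-phase, V/F = 0.1950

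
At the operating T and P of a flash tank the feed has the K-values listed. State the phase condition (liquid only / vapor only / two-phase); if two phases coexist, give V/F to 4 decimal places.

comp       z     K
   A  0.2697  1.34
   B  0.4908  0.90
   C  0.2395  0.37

liquid only

ΣzᵢKᵢ = 0.8917; Σzᵢ/Kᵢ = 1.3939.
Since ΣzᵢKᵢ < 1 the mixture is below its bubble point — single liquid phase.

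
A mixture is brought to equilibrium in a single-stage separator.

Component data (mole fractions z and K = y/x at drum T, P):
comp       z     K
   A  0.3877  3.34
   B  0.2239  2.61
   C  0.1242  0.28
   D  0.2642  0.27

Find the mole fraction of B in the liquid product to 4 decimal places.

Material balance + equilibrium reduce to Σ zᵢ(Kᵢ−1)/(1+ψ(Kᵢ−1)) = 0.
Check two-phase: ΣzᵢKᵢ = 1.9854 > 1 and Σzᵢ/Kᵢ = 1.6240 > 1, so g(0) = 0.9854 > 0 and g(1) = -0.6240 < 0.
Newton–Raphson from ψ = 0.46:
  ψ = 0.4600: g = 0.21994, g' = -1.1470 → ψ = 0.6517
  ψ = 0.6517: g = -0.00121, g' = -1.2120 → ψ = 0.6507
Converged at ψ = 0.6507.
Compositions from xᵢ = zᵢ/(1+ψ(Kᵢ−1)), yᵢ = Kᵢxᵢ:
  A: x = 0.1537, y = 0.5133
  B: x = 0.1093, y = 0.2854
  C: x = 0.2337, y = 0.0654
  D: x = 0.5033, y = 0.1359

x_B = 0.1093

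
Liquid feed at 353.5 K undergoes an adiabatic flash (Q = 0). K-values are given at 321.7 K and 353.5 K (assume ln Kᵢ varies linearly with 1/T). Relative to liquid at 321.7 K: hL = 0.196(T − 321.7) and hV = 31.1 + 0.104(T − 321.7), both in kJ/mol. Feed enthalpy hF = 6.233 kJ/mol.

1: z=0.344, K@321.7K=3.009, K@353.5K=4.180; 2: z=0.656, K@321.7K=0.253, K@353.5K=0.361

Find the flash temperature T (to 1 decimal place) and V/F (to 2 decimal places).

T = 326.8 K, V/F = 0.17

Adiabatic flash: solve Rachford–Rice at each trial T, then check hF = ψ·hV(T) + (1−ψ)·hL(T).
  T = 321.7 K: K = (3.009, 0.253), RR gives ψ = 0.134, H_out = 4.167 kJ/mol
  T = 353.5 K: K = (4.180, 0.361), RR gives ψ = 0.332, H_out = 15.588 kJ/mol
  T = 337.6 K: K = (3.574, 0.305), RR gives ψ = 0.240, H_out = 10.227 kJ/mol
  T = 329.6 K: K = (3.284, 0.278), RR gives ψ = 0.189, H_out = 7.300 kJ/mol
  T = 325.6 K: K = (3.144, 0.265), RR gives ψ = 0.162, H_out = 5.750 kJ/mol
  T = 327.6 K: K = (3.214, 0.272), RR gives ψ = 0.176, H_out = 6.534 kJ/mol
Linear interpolation between T = 325.6 (H_out = 5.750) and T = 327.6 (H_out = 6.534) on hF = 6.233 gives T ≈ 326.8 K, at which ψ = 0.17.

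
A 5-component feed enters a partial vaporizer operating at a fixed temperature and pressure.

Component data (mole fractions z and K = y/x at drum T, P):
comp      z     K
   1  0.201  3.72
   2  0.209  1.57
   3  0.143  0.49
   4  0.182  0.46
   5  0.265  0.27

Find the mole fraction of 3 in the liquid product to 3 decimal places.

Let ψ = V/F and solve Σ zᵢ(Kᵢ−1)/(1+ψ(Kᵢ−1)) = 0.
g(0) = ΣzᵢKᵢ − 1 = 0.301 and g(1) = 1 − Σzᵢ/Kᵢ = -0.856, so a root lies in (0, 1).
Iterate (Newton) starting at ψ = 0.5:
  ψ = 0.500: g = -0.2128, g' = -0.825 → ψ = 0.242
  ψ = 0.242: g = 0.0031, g' = -0.920 → ψ = 0.245
Converged at ψ = 0.245.
Compositions from xᵢ = zᵢ/(1+ψ(Kᵢ−1)), yᵢ = Kᵢxᵢ:
  1: x = 0.121, y = 0.448
  2: x = 0.183, y = 0.288
  3: x = 0.163, y = 0.080
  4: x = 0.210, y = 0.097
  5: x = 0.323, y = 0.087

x_3 = 0.163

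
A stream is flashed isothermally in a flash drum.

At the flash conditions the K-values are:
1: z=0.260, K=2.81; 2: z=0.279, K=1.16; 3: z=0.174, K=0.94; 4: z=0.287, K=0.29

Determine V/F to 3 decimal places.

V/F = 0.434

Rachford–Rice: g(V/F) = Σ zᵢ(Kᵢ−1)/(1+V/F(Kᵢ−1)) = 0.
Check two-phase: ΣzᵢKᵢ = 1.301 > 1 and Σzᵢ/Kᵢ = 1.508 > 1, so g(0) = 0.301 > 0 and g(1) = -0.508 < 0.
Iterate (Newton) starting at V/F = 0.48:
  V/F = 0.480: g = -0.0266, g' = -0.584 → V/F = 0.434
Converged at V/F = 0.434.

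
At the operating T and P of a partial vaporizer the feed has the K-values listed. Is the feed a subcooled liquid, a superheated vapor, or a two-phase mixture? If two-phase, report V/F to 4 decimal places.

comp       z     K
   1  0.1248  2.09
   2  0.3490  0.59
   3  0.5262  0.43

ΣzᵢKᵢ = 0.6930; Σzᵢ/Kᵢ = 1.8750.
Since ΣzᵢKᵢ < 1 the mixture is below its bubble point — single liquid phase.

subcooled liquid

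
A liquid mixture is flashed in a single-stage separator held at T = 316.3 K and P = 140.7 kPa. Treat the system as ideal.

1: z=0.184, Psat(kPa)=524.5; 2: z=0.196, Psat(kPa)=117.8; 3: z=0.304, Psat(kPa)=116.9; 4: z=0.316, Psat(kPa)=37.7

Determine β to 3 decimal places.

Raoult's law: Kᵢ = Pᵢˢᵃᵗ/P = Pᵢˢᵃᵗ/140.7.
  K_1 = 524.5/140.7 = 3.72779, K_2 = 117.8/140.7 = 0.83724, K_3 = 116.9/140.7 = 0.83085, K_4 = 37.7/140.7 = 0.26795
Material balance + equilibrium reduce to Σ zᵢ(Kᵢ−1)/(1+β(Kᵢ−1)) = 0.
g(0) = ΣzᵢKᵢ − 1 = 0.187 and g(1) = 1 − Σzᵢ/Kᵢ = -0.829, so a root lies in (0, 1).
Newton iteration, β⁰ = 0.5:
  β = 0.500: g = -0.2435, g' = -0.683 → β = 0.143
  β = 0.143: g = 0.0169, g' = -0.933 → β = 0.162
Converged at β = 0.162.

β = 0.162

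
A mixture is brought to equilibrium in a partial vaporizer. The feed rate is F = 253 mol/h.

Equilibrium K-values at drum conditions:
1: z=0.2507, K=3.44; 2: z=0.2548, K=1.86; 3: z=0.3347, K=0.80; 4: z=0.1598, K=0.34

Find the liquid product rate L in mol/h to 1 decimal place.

Newton–Raphson from ψ = 0.5:
  ψ = 0.5000: g = 0.19699, g' = -0.5666 → ψ = 0.8477
  ψ = 0.8477: g = 0.00609, g' = -0.5997 → ψ = 0.8578
Converged at ψ = 0.8578.
Then V = ψ·F = 0.8578·253 = 217.0 mol/h and L = F − V = 36.0 mol/h.

L = 36.0 mol/h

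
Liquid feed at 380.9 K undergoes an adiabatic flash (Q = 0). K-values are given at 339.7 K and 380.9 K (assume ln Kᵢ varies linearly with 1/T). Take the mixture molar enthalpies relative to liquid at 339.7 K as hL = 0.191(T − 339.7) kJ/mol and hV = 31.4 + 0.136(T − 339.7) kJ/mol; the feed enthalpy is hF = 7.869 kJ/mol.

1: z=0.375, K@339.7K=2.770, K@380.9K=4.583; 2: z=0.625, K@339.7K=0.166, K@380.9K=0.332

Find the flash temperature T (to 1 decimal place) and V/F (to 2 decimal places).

Adiabatic flash: solve Rachford–Rice at each trial T, then check hF = ψ·hV(T) + (1−ψ)·hL(T).
  T = 339.7 K: K = (2.770, 0.166), RR gives ψ = 0.097, H_out = 3.031 kJ/mol
  T = 380.9 K: K = (4.583, 0.332), RR gives ψ = 0.387, H_out = 19.142 kJ/mol
  T = 360.3 K: K = (3.615, 0.239), RR gives ψ = 0.254, H_out = 11.623 kJ/mol
  T = 350.0 K: K = (3.177, 0.200), RR gives ψ = 0.182, H_out = 7.575 kJ/mol
  T = 355.1 K: K = (3.390, 0.219), RR gives ψ = 0.219, H_out = 9.624 kJ/mol
  T = 352.6 K: K = (3.284, 0.210), RR gives ψ = 0.201, H_out = 8.632 kJ/mol
  T = 351.3 K: K = (3.230, 0.205), RR gives ψ = 0.192, H_out = 8.107 kJ/mol
Linear interpolation between T = 350.0 (H_out = 7.575) and T = 351.3 (H_out = 8.107) on hF = 7.869 gives T ≈ 350.7 K, at which ψ = 0.19.

T = 350.7 K, V/F = 0.19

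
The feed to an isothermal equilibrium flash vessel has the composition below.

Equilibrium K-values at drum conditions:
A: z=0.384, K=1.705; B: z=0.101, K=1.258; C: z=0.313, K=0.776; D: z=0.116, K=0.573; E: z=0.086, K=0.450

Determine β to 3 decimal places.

β = 0.575

Material balance + equilibrium reduce to Σ zᵢ(Kᵢ−1)/(1+β(Kᵢ−1)) = 0.
Check two-phase: ΣzᵢKᵢ = 1.130 > 1 and Σzᵢ/Kᵢ = 1.102 > 1, so g(0) = 0.130 > 0 and g(1) = -0.102 < 0.
Iterate (Newton) starting at β = 0.5:
  β = 0.500: g = 0.0161, g' = -0.213 → β = 0.575
Converged at β = 0.575.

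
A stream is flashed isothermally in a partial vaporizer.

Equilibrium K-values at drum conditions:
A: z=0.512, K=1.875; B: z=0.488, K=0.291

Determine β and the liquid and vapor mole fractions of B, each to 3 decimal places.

Newton–Raphson from β = 0.5:
  β = 0.500: g = -0.2244, g' = -0.778 → β = 0.212
  β = 0.212: g = -0.0292, g' = -0.619 → β = 0.165
  β = 0.165: g = -0.0001, g' = -0.614 → β = 0.164
Converged at β = 0.164.
Compositions from xᵢ = zᵢ/(1+β(Kᵢ−1)), yᵢ = Kᵢxᵢ:
  A: x = 0.448, y = 0.839
  B: x = 0.552, y = 0.161

β = 0.164, x_B = 0.552, y_B = 0.161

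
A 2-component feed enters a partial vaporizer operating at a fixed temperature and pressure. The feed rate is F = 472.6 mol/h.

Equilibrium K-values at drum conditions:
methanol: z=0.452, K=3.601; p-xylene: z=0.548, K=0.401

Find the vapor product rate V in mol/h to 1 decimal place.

V = 257.0 mol/h

Rachford–Rice: g(V/F) = Σ zᵢ(Kᵢ−1)/(1+V/F(Kᵢ−1)) = 0.
Check two-phase: ΣzᵢKᵢ = 1.847 > 1 and Σzᵢ/Kᵢ = 1.492 > 1, so g(0) = 0.847 > 0 and g(1) = -0.492 < 0.
Newton iteration, V/F⁰ = 0.5:
  V/F = 0.500: g = 0.0424, g' = -0.978 → V/F = 0.543
  V/F = 0.543: g = 0.0005, g' = -0.957 → V/F = 0.544
Converged at V/F = 0.544.
Then V = V/F·F = 0.5439·472.6 = 257.0 mol/h and L = F − V = 215.6 mol/h.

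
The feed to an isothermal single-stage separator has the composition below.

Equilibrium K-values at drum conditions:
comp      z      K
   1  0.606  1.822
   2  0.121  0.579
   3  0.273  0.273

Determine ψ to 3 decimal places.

ψ = 0.460

Rachford–Rice: g(ψ) = Σ zᵢ(Kᵢ−1)/(1+ψ(Kᵢ−1)) = 0.
Check two-phase: ΣzᵢKᵢ = 1.249 > 1 and Σzᵢ/Kᵢ = 1.542 > 1, so g(0) = 0.249 > 0 and g(1) = -0.542 < 0.
Iterate (Newton) starting at ψ = 0.5:
  ψ = 0.500: g = -0.0233, g' = -0.596 → ψ = 0.461
  ψ = 0.461: g = -0.0004, g' = -0.575 → ψ = 0.460
Converged at ψ = 0.460.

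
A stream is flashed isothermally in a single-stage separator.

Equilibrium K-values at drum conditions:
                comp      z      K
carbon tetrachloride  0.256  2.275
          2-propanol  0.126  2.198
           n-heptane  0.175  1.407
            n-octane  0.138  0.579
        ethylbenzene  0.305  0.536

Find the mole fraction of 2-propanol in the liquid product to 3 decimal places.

x_2-propanol = 0.066

Rachford–Rice: g(ψ) = Σ zᵢ(Kᵢ−1)/(1+ψ(Kᵢ−1)) = 0.
g(0) = ΣzᵢKᵢ − 1 = 0.349 and g(1) = 1 − Σzᵢ/Kᵢ = -0.102, so a root lies in (0, 1).
Iterate (Newton) starting at ψ = 0.5:
  ψ = 0.500: g = 0.0951, g' = -0.397 → ψ = 0.740
  ψ = 0.740: g = 0.0029, g' = -0.382 → ψ = 0.747
Converged at ψ = 0.747.
Compositions from xᵢ = zᵢ/(1+ψ(Kᵢ−1)), yᵢ = Kᵢxᵢ:
  carbon tetrachloride: x = 0.131, y = 0.298
  2-propanol: x = 0.066, y = 0.146
  n-heptane: x = 0.134, y = 0.189
  n-octane: x = 0.201, y = 0.117
  ethylbenzene: x = 0.467, y = 0.250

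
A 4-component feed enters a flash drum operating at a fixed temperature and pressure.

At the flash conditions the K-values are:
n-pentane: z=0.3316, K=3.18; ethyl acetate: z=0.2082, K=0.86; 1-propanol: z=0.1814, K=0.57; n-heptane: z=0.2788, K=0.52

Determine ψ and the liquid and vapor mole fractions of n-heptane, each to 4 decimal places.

Newton iteration, ψ⁰ = 0.5:
  ψ = 0.5000: g = 0.03909, g' = -0.5311 → ψ = 0.5736
  ψ = 0.5736: g = 0.00132, g' = -0.4974 → ψ = 0.5763
Converged at ψ = 0.5763.
Compositions from xᵢ = zᵢ/(1+ψ(Kᵢ−1)), yᵢ = Kᵢxᵢ:
  n-pentane: x = 0.1470, y = 0.4674
  ethyl acetate: x = 0.2265, y = 0.1948
  1-propanol: x = 0.2412, y = 0.1375
  n-heptane: x = 0.3854, y = 0.2004

ψ = 0.5763, x_n-heptane = 0.3854, y_n-heptane = 0.2004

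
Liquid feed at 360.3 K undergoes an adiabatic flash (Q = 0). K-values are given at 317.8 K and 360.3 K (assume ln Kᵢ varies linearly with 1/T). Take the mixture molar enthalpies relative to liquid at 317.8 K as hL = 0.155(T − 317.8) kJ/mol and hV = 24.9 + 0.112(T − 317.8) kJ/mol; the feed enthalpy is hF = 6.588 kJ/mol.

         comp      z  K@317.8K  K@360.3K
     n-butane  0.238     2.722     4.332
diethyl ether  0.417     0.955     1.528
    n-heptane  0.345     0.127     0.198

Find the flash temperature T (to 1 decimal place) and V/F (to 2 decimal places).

T = 326.6 K, V/F = 0.21

Adiabatic flash: solve Rachford–Rice at each trial T, then check hF = ψ·hV(T) + (1−ψ)·hL(T).
  T = 317.8 K: K = (2.722, 0.955, 0.127), RR gives ψ = 0.101, H_out = 2.514 kJ/mol
  T = 360.3 K: K = (4.332, 1.528, 0.198), RR gives ψ = 0.509, H_out = 18.334 kJ/mol
  T = 339.1 K: K = (3.486, 1.227, 0.161), RR gives ψ = 0.344, H_out = 11.542 kJ/mol
  T = 328.5 K: K = (3.095, 1.087, 0.144), RR gives ψ = 0.235, H_out = 7.398 kJ/mol
  T = 323.1 K: K = (2.904, 1.020, 0.135), RR gives ψ = 0.171, H_out = 5.033 kJ/mol
  T = 325.8 K: K = (2.998, 1.053, 0.139), RR gives ψ = 0.204, H_out = 6.239 kJ/mol
  T = 327.1 K: K = (3.045, 1.070, 0.141), RR gives ψ = 0.219, H_out = 6.802 kJ/mol
Linear interpolation between T = 325.8 (H_out = 6.239) and T = 327.1 (H_out = 6.802) on hF = 6.588 gives T ≈ 326.6 K, at which ψ = 0.21.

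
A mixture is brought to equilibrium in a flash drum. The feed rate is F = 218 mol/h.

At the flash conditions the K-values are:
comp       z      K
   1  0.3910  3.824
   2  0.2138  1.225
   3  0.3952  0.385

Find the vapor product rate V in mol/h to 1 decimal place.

Material balance + equilibrium reduce to Σ zᵢ(Kᵢ−1)/(1+ψ(Kᵢ−1)) = 0.
Check two-phase: ΣzᵢKᵢ = 1.9092 > 1 and Σzᵢ/Kᵢ = 1.3033 > 1, so g(0) = 0.9092 > 0 and g(1) = -0.3033 < 0.
Newton–Raphson from ψ = 0.32:
  ψ = 0.3200: g = 0.32230, g' = -1.1016 → ψ = 0.6126
  ψ = 0.6126: g = 0.05678, g' = -0.8116 → ψ = 0.6826
  ψ = 0.6826: g = -0.00001, g' = -0.8160 → ψ = 0.6825
Converged at ψ = 0.6825.
Then V = ψ·F = 0.6825·218 = 148.8 mol/h and L = F − V = 69.2 mol/h.

V = 148.8 mol/h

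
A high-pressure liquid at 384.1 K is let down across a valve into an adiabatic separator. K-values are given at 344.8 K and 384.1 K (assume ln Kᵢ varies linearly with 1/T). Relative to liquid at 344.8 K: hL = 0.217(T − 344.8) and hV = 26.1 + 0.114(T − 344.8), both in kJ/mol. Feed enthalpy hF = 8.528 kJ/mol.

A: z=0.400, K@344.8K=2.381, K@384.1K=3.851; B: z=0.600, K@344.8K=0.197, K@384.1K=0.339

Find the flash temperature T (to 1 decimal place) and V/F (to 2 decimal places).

Adiabatic flash: solve Rachford–Rice at each trial T, then check hF = ψ·hV(T) + (1−ψ)·hL(T).
  T = 344.8 K: K = (2.381, 0.197), RR gives ψ = 0.064, H_out = 1.662 kJ/mol
  T = 384.1 K: K = (3.851, 0.339), RR gives ψ = 0.395, H_out = 17.232 kJ/mol
  T = 364.5 K: K = (3.069, 0.262), RR gives ψ = 0.252, H_out = 10.350 kJ/mol
  T = 354.6 K: K = (2.711, 0.228), RR gives ψ = 0.168, H_out = 6.331 kJ/mol
  T = 359.6 K: K = (2.889, 0.245), RR gives ψ = 0.212, H_out = 8.427 kJ/mol
  T = 362.1 K: K = (2.980, 0.254), RR gives ψ = 0.233, H_out = 9.422 kJ/mol
  T = 360.9 K: K = (2.936, 0.250), RR gives ψ = 0.223, H_out = 8.949 kJ/mol
  T = 360.2 K: K = (2.911, 0.247), RR gives ψ = 0.217, H_out = 8.669 kJ/mol
  T = 359.9 K: K = (2.900, 0.246), RR gives ψ = 0.215, H_out = 8.548 kJ/mol
  T = 359.8 K: K = (2.896, 0.246), RR gives ψ = 0.214, H_out = 8.508 kJ/mol
Continuing to bisect between 359.8 K and 359.9 K converges to T = 359.8 K, at which ψ = 0.21.

T = 359.8 K, V/F = 0.21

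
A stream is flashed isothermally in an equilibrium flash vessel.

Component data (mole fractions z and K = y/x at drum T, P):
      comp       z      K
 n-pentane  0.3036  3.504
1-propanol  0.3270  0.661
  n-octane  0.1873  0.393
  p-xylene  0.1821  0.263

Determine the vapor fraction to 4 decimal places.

Newton iteration, ψ⁰ = 0.5:
  ψ = 0.5000: g = -0.17166, g' = -0.8201 → ψ = 0.2907
  ψ = 0.2907: g = 0.00815, g' = -0.9458 → ψ = 0.2993
  ψ = 0.2993: g = 0.00005, g' = -0.9344 → ψ = 0.2994
Converged at ψ = 0.2994.

ψ = 0.2994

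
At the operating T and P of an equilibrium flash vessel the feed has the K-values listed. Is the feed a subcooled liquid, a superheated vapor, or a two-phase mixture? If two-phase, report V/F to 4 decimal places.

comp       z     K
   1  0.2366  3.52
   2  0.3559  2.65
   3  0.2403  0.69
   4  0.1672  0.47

ΣzᵢKᵢ = 2.0204; Σzᵢ/Kᵢ = 0.9055.
Since Σzᵢ/Kᵢ < 1 the mixture is above its dew point — single vapor phase.

superheated vapor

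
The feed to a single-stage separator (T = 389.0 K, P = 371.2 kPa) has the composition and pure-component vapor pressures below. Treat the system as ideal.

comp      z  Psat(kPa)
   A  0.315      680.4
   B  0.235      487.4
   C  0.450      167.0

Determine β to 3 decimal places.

Raoult's law: Kᵢ = Pᵢˢᵃᵗ/P = Pᵢˢᵃᵗ/371.2.
  K_A = 680.4/371.2 = 1.83297, K_B = 487.4/371.2 = 1.31304, K_C = 167.0/371.2 = 0.44989
Rachford–Rice: g(β) = Σ zᵢ(Kᵢ−1)/(1+β(Kᵢ−1)) = 0.
Feasibility: ΣzᵢKᵢ = 1.088, Σzᵢ/Kᵢ = 1.351 — both > 1, two phases present.
Newton iteration, β⁰ = 0.44:
  β = 0.440: g = -0.0699, g' = -0.372 → β = 0.252
  β = 0.252: g = -0.0023, g' = -0.353 → β = 0.245
Converged at β = 0.245.

β = 0.245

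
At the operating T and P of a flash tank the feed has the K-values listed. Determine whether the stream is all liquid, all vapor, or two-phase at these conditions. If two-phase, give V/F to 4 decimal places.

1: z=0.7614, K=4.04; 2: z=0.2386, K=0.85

ΣzᵢKᵢ = 3.2789; Σzᵢ/Kᵢ = 0.4692.
Since Σzᵢ/Kᵢ < 1 the mixture is above its dew point — single vapor phase.

all vapor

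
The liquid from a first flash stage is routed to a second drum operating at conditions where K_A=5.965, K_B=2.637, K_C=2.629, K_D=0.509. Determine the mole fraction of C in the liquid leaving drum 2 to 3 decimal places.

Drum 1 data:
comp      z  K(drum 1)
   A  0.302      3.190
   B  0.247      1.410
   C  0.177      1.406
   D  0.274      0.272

x_C (drum 2) = 0.067

Drum 1:
Let ψ₁ = V/F and solve Σ zᵢ(Kᵢ−1)/(1+ψ₁(Kᵢ−1)) = 0.
Check two-phase: ΣzᵢKᵢ = 1.635 > 1 and Σzᵢ/Kᵢ = 1.403 > 1, so g(0) = 0.635 > 0 and g(1) = -0.403 < 0.
Newton–Raphson from ψ₁ = 0.5:
  ψ₁ = 0.500: g = 0.1458, g' = -0.738 → ψ₁ = 0.698
  ψ₁ = 0.698: g = -0.0090, g' = -0.869 → ψ₁ = 0.687
Converged at ψ₁ = 0.687.
Drum-1 compositions:
  A: x = 0.121, y = 0.385
  B: x = 0.193, y = 0.272
  C: x = 0.138, y = 0.195
  D: x = 0.548, y = 0.149
Drum-2 feed = drum-1 liquid: z₂ = (0.1206, 0.1927, 0.1384, 0.5484).
Drum 2:
Rachford–Rice: g(ψ₂) = Σ zᵢ(Kᵢ−1)/(1+ψ₂(Kᵢ−1)) = 0.
g(0) = ΣzᵢKᵢ − 1 = 0.870 and g(1) = 1 − Σzᵢ/Kᵢ = -0.223, so a root lies in (0, 1).
Newton iteration, ψ₂⁰ = 0.5:
  ψ₂ = 0.500: g = 0.1127, g' = -0.745 → ψ₂ = 0.651
  ψ₂ = 0.651: g = 0.0076, g' = -0.659 → ψ₂ = 0.663
Converged at ψ₂ = 0.663.
  A: x = 0.028, y = 0.168
  B: x = 0.092, y = 0.244
  C: x = 0.067, y = 0.175
  D: x = 0.813, y = 0.414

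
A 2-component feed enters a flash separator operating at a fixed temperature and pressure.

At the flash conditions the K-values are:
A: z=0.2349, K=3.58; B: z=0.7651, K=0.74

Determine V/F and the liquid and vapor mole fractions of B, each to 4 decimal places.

V/F = 0.6069, x_B = 0.9085, y_B = 0.6723

Rachford–Rice: g(V/F) = Σ zᵢ(Kᵢ−1)/(1+V/F(Kᵢ−1)) = 0.
Feasibility: ΣzᵢKᵢ = 1.4071, Σzᵢ/Kᵢ = 1.0995 — both > 1, two phases present.
Iterate (Newton) starting at V/F = 0.5:
  V/F = 0.5000: g = 0.03600, g' = -0.3665 → V/F = 0.5982
  V/F = 0.5982: g = 0.00271, g' = -0.3142 → V/F = 0.6069
Converged at V/F = 0.6069.
Compositions from xᵢ = zᵢ/(1+V/F(Kᵢ−1)), yᵢ = Kᵢxᵢ:
  A: x = 0.0915, y = 0.3277
  B: x = 0.9085, y = 0.6723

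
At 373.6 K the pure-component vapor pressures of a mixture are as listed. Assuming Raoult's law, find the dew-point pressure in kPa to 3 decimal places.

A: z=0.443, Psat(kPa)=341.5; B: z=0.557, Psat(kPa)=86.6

At the dew point ψ → 1, so Σzᵢ/Kᵢ = 1 with Kᵢ = Pᵢˢᵃᵗ/P ⇒ 1/P = Σzᵢ/Pᵢˢᵃᵗ.
1/P = 0.443/341.5 + 0.557/86.6 = 0.007729 ⇒ P = 129.381 kPa

Pdew = 129.381 kPa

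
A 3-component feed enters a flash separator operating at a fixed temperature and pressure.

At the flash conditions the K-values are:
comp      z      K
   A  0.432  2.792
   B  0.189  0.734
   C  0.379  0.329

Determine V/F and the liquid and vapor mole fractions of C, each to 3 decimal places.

V/F = 0.459, x_C = 0.548, y_C = 0.180

Material balance + equilibrium reduce to Σ zᵢ(Kᵢ−1)/(1+V/F(Kᵢ−1)) = 0.
Check two-phase: ΣzᵢKᵢ = 1.470 > 1 and Σzᵢ/Kᵢ = 1.564 > 1, so g(0) = 0.470 > 0 and g(1) = -0.564 < 0.
Newton–Raphson from V/F = 0.52:
  V/F = 0.520: g = -0.0482, g' = -0.792 → V/F = 0.459
Converged at V/F = 0.459.
Compositions from xᵢ = zᵢ/(1+V/F(Kᵢ−1)), yᵢ = Kᵢxᵢ:
  A: x = 0.237, y = 0.662
  B: x = 0.215, y = 0.158
  C: x = 0.548, y = 0.180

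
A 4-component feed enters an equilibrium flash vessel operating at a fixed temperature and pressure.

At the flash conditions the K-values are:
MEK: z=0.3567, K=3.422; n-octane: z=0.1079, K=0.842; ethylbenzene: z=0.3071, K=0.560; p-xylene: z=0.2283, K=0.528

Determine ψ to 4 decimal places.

ψ = 0.5989

Rachford–Rice: g(ψ) = Σ zᵢ(Kᵢ−1)/(1+ψ(Kᵢ−1)) = 0.
g(0) = ΣzᵢKᵢ − 1 = 0.6040 and g(1) = 1 − Σzᵢ/Kᵢ = -0.2132, so a root lies in (0, 1).
Newton–Raphson from ψ = 0.33:
  ψ = 0.3300: g = 0.17646, g' = -0.8021 → ψ = 0.5500
  ψ = 0.5500: g = 0.02798, g' = -0.5842 → ψ = 0.5979
  ψ = 0.5979: g = 0.00059, g' = -0.5606 → ψ = 0.5989
Converged at ψ = 0.5989.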